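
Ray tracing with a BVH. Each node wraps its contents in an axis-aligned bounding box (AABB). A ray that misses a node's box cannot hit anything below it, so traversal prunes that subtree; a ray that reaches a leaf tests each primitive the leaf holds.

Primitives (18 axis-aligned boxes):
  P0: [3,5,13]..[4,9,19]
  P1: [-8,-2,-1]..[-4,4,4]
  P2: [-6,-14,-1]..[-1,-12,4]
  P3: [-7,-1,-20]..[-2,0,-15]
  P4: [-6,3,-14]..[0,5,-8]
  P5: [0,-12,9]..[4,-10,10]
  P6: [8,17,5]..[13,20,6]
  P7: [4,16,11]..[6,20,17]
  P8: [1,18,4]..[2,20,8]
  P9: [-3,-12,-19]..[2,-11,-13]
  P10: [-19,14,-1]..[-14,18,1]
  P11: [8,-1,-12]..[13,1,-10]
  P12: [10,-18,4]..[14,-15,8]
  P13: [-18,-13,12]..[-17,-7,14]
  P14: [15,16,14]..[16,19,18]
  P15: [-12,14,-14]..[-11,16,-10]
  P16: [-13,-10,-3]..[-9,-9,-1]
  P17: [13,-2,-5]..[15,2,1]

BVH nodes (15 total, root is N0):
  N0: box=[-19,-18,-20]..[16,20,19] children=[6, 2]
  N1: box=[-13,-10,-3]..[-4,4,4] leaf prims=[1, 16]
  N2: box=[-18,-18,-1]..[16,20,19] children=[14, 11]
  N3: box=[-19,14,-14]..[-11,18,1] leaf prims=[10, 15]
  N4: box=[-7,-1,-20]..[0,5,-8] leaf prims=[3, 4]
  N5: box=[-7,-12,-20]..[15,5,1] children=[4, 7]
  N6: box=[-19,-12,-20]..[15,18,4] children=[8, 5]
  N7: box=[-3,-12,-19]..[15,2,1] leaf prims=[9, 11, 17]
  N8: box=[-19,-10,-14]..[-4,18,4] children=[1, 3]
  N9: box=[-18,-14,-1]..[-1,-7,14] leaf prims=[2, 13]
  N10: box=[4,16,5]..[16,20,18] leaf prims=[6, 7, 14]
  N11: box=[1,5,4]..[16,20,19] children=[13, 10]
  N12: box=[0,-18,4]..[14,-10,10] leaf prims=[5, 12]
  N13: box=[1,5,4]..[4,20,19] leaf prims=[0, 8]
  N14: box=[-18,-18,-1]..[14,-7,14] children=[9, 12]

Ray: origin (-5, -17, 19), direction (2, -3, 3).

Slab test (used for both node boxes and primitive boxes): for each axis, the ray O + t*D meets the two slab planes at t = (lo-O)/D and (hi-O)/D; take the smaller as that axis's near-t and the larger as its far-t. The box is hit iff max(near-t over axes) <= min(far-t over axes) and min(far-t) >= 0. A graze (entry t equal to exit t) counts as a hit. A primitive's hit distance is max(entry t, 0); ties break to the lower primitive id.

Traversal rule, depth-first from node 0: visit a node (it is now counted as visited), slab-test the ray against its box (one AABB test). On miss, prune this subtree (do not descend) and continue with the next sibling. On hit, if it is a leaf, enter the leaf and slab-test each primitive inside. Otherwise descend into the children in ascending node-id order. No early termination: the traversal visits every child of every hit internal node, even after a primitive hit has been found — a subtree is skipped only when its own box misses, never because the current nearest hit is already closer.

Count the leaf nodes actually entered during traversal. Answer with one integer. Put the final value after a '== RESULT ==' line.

Walk:
N0 x:[-7,21/2] y:[-37/3,1/3] z:[-13,0] -> hit [-7,0], descend [2, 6]
  N2 x:[-13/2,21/2] y:[-37/3,1/3] z:[-20/3,0] -> hit [-13/2,0], descend [11, 14]
    N11 x:[3,21/2] y:[-37/3,-22/3] z:[-5,0] -> miss, prune
    N14 x:[-13/2,19/2] y:[-10/3,1/3] z:[-20/3,-5/3] -> miss, prune
  N6 x:[-7,10] y:[-35/3,-5/3] z:[-13,-5] -> miss, prune

Summary -> nodes [0, 2, 11, 14, 6]; box-tests=5; leaf-entries=0; first=miss

== RESULT ==
0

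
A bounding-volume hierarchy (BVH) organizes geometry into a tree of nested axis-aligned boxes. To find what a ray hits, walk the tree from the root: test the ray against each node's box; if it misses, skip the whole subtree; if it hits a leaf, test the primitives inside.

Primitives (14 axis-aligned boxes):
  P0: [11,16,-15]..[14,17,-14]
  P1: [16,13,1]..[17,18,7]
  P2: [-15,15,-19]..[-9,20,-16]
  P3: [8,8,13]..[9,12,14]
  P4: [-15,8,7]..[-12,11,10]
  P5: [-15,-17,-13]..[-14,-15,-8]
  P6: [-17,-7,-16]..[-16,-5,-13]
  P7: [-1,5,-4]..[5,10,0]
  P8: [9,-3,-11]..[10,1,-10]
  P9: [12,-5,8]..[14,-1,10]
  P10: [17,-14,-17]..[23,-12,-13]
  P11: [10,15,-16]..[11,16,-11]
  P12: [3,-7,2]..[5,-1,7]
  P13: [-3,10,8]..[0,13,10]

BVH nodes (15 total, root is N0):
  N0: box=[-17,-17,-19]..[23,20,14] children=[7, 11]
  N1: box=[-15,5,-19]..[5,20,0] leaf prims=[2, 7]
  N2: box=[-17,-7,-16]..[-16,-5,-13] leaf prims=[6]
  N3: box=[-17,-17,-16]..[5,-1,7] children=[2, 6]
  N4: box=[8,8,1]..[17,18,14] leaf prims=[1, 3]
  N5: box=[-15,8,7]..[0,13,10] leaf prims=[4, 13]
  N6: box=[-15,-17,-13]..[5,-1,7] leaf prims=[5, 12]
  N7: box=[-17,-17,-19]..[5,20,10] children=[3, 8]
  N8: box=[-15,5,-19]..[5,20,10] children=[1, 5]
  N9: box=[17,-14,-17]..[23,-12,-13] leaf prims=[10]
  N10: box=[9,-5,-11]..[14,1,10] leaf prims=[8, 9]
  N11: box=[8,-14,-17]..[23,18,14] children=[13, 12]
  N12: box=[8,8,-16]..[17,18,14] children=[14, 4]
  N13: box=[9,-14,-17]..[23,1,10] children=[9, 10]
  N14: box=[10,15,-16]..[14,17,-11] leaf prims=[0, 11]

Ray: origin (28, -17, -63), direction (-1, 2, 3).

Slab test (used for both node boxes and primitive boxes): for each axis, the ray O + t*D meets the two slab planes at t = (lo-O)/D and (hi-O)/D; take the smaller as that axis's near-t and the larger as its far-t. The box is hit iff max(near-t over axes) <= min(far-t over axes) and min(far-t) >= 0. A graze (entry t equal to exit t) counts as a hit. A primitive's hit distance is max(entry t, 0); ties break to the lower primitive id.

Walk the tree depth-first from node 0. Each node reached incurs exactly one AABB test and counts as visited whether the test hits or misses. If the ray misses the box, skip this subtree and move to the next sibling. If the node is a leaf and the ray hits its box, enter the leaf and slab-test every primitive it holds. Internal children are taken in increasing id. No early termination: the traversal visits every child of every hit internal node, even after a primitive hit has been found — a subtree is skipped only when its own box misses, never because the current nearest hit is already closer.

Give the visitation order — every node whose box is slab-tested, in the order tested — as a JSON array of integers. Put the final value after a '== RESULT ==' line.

Walk:
N0 x:[5,45] y:[0,37/2] z:[44/3,77/3] -> hit [44/3,37/2], descend [7, 11]
  N7 x:[23,45] y:[0,37/2] z:[44/3,73/3] -> miss, prune
  N11 x:[5,20] y:[3/2,35/2] z:[46/3,77/3] -> hit [46/3,35/2], descend [12, 13]
    N12 x:[11,20] y:[25/2,35/2] z:[47/3,77/3] -> hit [47/3,35/2], descend [4, 14]
      N4 x:[11,20] y:[25/2,35/2] z:[64/3,77/3] -> miss, prune
      N14 x:[14,18] y:[16,17] z:[47/3,52/3] -> hit [16,17] leaf, test {P0(miss), P11(miss)}
    N13 x:[5,19] y:[3/2,9] z:[46/3,73/3] -> miss, prune

order=[0, 7, 11, 12, 4, 14, 13]  |boxes|=7  |leaves|=1  hit=miss

== RESULT ==
[0, 7, 11, 12, 4, 14, 13]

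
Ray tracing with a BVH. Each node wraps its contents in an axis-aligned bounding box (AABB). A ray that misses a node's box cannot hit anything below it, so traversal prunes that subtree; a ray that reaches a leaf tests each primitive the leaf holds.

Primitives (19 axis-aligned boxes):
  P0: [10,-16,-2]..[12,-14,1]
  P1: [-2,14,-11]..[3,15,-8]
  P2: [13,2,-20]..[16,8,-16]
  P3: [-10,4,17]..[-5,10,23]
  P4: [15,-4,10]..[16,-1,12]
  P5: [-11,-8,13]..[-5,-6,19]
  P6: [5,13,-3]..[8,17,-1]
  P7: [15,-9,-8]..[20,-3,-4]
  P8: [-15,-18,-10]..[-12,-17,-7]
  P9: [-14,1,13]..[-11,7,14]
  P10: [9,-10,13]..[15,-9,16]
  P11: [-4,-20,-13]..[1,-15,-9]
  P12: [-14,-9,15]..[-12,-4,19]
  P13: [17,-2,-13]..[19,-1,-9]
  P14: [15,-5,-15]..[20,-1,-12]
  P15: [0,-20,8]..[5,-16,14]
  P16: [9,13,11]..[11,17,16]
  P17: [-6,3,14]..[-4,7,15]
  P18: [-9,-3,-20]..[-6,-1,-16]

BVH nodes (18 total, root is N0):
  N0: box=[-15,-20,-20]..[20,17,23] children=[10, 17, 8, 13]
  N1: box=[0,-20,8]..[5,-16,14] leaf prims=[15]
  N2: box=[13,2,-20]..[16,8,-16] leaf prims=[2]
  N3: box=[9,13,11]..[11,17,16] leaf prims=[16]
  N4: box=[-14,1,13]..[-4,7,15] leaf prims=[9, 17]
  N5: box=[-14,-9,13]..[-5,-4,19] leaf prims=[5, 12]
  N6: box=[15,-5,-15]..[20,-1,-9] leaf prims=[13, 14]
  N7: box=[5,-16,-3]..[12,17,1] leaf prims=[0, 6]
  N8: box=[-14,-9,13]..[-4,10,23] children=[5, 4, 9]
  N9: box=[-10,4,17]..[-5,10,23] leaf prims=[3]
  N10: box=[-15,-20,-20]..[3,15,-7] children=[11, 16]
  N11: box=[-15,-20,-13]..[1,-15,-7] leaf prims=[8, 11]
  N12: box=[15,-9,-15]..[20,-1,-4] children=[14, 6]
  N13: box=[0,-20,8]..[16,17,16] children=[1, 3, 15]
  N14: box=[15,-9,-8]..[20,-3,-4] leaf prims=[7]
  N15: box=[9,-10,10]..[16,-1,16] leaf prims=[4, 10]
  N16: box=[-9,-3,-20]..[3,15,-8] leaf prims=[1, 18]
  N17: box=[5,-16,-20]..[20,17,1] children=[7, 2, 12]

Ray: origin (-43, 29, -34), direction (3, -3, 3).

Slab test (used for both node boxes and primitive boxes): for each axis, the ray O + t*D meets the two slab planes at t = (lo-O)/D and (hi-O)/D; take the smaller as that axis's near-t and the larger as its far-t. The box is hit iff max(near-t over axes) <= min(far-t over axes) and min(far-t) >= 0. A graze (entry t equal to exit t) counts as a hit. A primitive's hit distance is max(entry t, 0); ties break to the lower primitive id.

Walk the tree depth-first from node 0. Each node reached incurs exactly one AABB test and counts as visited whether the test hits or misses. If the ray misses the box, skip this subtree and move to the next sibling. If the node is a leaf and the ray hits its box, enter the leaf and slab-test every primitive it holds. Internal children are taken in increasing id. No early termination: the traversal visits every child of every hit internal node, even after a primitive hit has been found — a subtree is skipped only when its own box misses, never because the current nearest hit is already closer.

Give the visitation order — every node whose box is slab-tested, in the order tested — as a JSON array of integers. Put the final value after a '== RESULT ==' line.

Traverse from the root:
N0 x:[28/3,21] y:[4,49/3] z:[14/3,19] -> hit [28/3,49/3], descend [8, 10, 13, 17]
  N8 x:[29/3,13] y:[19/3,38/3] z:[47/3,19] -> miss, prune
  N10 x:[28/3,46/3] y:[14/3,49/3] z:[14/3,9] -> miss, prune
  N13 x:[43/3,59/3] y:[4,49/3] z:[14,50/3] -> hit [43/3,49/3], descend [1, 3, 15]
    N1 x:[43/3,16] y:[15,49/3] z:[14,16] -> hit [15,16] leaf, test {P15@t=15}
    N3 x:[52/3,18] y:[4,16/3] z:[15,50/3] -> miss, prune
    N15 x:[52/3,59/3] y:[10,13] z:[44/3,50/3] -> miss, prune
  N17 x:[16,21] y:[4,15] z:[14/3,35/3] -> miss, prune

8 AABB tests over nodes [0, 8, 10, 13, 1, 3, 15, 17]; 1 leaf entered; closest P15.

== RESULT ==
[0, 8, 10, 13, 1, 3, 15, 17]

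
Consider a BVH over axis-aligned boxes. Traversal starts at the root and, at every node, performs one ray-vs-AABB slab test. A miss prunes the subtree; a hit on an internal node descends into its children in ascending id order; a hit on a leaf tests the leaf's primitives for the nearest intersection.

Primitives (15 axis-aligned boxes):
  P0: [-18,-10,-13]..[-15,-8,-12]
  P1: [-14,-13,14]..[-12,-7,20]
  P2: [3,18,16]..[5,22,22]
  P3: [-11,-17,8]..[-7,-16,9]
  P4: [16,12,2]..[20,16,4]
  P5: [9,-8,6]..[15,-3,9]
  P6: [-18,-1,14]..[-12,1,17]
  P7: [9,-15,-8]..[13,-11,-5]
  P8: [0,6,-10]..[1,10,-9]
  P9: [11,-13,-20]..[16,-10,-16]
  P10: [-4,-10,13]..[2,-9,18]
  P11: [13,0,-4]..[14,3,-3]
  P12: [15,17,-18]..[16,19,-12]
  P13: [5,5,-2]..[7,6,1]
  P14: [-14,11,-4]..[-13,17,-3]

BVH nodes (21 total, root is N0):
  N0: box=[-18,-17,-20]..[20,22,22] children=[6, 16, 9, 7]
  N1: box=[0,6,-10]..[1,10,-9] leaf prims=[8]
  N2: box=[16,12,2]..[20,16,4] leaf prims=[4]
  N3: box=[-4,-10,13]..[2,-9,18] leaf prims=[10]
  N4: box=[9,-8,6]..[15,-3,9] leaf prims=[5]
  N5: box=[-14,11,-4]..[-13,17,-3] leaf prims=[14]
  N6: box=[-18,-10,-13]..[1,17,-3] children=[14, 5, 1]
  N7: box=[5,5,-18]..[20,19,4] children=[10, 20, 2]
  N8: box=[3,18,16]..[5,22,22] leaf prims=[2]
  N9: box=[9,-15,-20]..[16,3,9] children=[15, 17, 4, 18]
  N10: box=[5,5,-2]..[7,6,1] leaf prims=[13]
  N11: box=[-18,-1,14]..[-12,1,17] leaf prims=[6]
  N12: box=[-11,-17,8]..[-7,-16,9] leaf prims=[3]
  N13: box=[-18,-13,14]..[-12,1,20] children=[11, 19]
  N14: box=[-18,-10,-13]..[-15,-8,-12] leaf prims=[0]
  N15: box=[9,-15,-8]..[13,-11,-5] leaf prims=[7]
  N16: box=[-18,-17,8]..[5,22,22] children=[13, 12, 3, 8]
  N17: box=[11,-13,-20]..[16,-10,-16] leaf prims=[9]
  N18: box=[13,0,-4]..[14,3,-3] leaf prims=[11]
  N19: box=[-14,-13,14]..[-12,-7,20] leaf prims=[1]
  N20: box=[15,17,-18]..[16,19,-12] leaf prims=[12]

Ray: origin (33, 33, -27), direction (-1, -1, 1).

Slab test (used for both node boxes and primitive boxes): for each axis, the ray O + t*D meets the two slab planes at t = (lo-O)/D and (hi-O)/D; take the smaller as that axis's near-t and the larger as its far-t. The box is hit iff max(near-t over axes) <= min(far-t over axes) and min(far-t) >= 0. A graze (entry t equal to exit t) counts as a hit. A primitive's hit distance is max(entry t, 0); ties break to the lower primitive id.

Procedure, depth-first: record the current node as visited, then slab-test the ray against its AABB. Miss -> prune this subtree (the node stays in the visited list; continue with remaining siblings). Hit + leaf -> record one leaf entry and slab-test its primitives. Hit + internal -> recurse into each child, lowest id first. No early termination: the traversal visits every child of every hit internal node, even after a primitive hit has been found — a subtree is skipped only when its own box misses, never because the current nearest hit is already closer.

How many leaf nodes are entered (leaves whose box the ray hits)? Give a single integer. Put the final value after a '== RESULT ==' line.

Traverse from the root:
N0 x:[13,51] y:[11,50] z:[7,49] -> hit [13,49], descend [6, 7, 9, 16]
  N6 x:[32,51] y:[16,43] z:[14,24] -> miss, prune
  N7 x:[13,28] y:[14,28] z:[9,31] -> hit [14,28], descend [2, 10, 20]
    N2 x:[13,17] y:[17,21] z:[29,31] -> miss, prune
    N10 x:[26,28] y:[27,28] z:[25,28] -> hit [27,28] leaf, test {P13@t=27}
    N20 x:[17,18] y:[14,16] z:[9,15] -> miss, prune
  N9 x:[17,24] y:[30,48] z:[7,36] -> miss, prune
  N16 x:[28,51] y:[11,50] z:[35,49] -> hit [35,49], descend [3, 8, 12, 13]
    N3 x:[31,37] y:[42,43] z:[40,45] -> miss, prune
    N8 x:[28,30] y:[11,15] z:[43,49] -> miss, prune
    N12 x:[40,44] y:[49,50] z:[35,36] -> miss, prune
    N13 x:[45,51] y:[32,46] z:[41,47] -> hit [45,46], descend [11, 19]
      N11 x:[45,51] y:[32,34] z:[41,44] -> miss, prune
      N19 x:[45,47] y:[40,46] z:[41,47] -> hit [45,46] leaf, test {P1@t=45}

order=[0, 6, 7, 2, 10, 20, 9, 16, 3, 8, 12, 13, 11, 19]  |boxes|=14  |leaves|=2  hit=P13

== RESULT ==
2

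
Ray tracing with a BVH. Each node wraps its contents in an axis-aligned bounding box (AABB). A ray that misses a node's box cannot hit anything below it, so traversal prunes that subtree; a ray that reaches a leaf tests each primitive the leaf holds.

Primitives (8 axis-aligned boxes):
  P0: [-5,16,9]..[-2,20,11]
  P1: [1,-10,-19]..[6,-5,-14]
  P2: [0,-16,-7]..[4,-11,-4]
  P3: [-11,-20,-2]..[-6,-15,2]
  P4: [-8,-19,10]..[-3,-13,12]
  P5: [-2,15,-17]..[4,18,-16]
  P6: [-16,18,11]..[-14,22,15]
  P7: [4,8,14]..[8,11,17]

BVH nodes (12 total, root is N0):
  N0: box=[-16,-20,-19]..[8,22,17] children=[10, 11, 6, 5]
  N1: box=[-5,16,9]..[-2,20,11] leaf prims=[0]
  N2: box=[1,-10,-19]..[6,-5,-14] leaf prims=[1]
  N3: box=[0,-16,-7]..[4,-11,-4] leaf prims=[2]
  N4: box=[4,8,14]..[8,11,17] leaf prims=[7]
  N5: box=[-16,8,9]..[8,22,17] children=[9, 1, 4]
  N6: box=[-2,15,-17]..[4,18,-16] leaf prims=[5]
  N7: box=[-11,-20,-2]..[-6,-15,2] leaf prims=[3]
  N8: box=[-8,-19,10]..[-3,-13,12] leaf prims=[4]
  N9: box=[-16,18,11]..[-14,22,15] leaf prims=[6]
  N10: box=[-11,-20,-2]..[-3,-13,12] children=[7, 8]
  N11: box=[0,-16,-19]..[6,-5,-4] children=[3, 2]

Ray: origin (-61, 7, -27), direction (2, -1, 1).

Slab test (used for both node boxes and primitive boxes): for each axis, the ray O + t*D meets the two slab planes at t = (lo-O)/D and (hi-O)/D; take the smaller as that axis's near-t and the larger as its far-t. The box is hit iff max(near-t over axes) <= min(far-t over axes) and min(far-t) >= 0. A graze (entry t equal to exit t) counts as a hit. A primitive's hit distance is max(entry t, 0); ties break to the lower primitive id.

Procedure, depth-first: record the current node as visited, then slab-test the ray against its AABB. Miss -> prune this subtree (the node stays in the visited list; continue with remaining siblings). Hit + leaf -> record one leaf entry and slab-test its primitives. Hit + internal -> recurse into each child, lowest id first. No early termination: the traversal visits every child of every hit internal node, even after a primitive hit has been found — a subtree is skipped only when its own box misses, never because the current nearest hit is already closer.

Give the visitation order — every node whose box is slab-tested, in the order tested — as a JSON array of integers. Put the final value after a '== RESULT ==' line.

Walk:
N0 x:[45/2,69/2] y:[-15,27] z:[8,44] -> hit [45/2,27], descend [5, 6, 10, 11]
  N5 x:[45/2,69/2] y:[-15,-1] z:[36,44] -> miss, prune
  N6 x:[59/2,65/2] y:[-11,-8] z:[10,11] -> miss, prune
  N10 x:[25,29] y:[20,27] z:[25,39] -> hit [25,27], descend [7, 8]
    N7 x:[25,55/2] y:[22,27] z:[25,29] -> hit [25,27] leaf, test {P3@t=25}
    N8 x:[53/2,29] y:[20,26] z:[37,39] -> miss, prune
  N11 x:[61/2,67/2] y:[12,23] z:[8,23] -> miss, prune

order=[0, 5, 6, 10, 7, 8, 11]  |boxes|=7  |leaves|=1  hit=P3

== RESULT ==
[0, 5, 6, 10, 7, 8, 11]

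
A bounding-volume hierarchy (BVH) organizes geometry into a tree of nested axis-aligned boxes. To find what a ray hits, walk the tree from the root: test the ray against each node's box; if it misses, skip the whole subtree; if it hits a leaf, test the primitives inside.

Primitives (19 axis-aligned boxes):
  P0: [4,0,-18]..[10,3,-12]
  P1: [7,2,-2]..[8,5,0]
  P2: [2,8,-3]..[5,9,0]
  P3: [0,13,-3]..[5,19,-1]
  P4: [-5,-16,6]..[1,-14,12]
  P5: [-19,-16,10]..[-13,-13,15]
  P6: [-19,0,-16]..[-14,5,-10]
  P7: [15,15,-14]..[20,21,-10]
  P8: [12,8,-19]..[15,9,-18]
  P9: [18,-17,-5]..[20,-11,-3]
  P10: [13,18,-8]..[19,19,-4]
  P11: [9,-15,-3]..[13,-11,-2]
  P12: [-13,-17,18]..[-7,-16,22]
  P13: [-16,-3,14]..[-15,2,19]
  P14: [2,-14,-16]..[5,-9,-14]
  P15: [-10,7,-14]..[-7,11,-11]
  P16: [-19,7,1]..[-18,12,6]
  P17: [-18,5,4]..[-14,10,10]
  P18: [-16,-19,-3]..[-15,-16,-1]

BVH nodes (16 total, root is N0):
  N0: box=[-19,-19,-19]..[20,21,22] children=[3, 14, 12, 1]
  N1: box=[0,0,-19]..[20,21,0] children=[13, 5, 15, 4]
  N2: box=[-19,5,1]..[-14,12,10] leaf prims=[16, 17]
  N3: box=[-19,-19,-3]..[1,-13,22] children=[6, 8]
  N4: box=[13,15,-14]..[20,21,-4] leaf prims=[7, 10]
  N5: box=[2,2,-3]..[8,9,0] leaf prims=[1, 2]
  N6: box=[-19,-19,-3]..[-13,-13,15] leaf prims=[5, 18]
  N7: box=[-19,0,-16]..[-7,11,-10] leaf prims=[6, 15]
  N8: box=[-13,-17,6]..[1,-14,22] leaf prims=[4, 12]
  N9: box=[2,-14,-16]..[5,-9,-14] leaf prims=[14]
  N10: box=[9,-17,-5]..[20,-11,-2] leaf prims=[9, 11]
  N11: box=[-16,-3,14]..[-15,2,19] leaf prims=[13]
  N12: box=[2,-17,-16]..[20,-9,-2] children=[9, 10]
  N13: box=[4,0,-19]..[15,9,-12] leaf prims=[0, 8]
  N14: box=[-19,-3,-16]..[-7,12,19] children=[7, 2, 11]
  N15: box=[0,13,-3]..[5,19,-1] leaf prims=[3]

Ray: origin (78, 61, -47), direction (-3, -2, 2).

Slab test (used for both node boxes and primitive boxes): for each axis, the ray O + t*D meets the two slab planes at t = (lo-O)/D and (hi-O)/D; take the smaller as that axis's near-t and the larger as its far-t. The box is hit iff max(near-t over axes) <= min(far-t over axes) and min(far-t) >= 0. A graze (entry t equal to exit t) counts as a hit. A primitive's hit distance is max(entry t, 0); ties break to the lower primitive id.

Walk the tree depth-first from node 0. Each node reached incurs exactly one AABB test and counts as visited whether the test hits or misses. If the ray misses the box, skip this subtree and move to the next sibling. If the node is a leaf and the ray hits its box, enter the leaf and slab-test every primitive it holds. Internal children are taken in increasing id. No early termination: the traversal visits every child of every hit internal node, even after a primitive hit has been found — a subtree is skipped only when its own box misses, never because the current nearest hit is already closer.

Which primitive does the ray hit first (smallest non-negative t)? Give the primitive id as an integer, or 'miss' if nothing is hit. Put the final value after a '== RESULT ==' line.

Walk:
N0 x:[58/3,97/3] y:[20,40] z:[14,69/2] -> hit [20,97/3], descend [1, 3, 12, 14]
  N1 x:[58/3,26] y:[20,61/2] z:[14,47/2] -> hit [20,47/2], descend [4, 5, 13, 15]
    N4 x:[58/3,65/3] y:[20,23] z:[33/2,43/2] -> hit [20,43/2] leaf, test {P7(miss), P10@t=21}
    N5 x:[70/3,76/3] y:[26,59/2] z:[22,47/2] -> miss, prune
    N13 x:[21,74/3] y:[26,61/2] z:[14,35/2] -> miss, prune
    N15 x:[73/3,26] y:[21,24] z:[22,23] -> miss, prune
  N3 x:[77/3,97/3] y:[37,40] z:[22,69/2] -> miss, prune
  N12 x:[58/3,76/3] y:[35,39] z:[31/2,45/2] -> miss, prune
  N14 x:[85/3,97/3] y:[49/2,32] z:[31/2,33] -> hit [85/3,32], descend [2, 7, 11]
    N2 x:[92/3,97/3] y:[49/2,28] z:[24,57/2] -> miss, prune
    N7 x:[85/3,97/3] y:[25,61/2] z:[31/2,37/2] -> miss, prune
    N11 x:[31,94/3] y:[59/2,32] z:[61/2,33] -> hit [31,94/3] leaf, test {P13@t=31}

Summary -> nodes [0, 1, 4, 5, 13, 15, 3, 12, 14, 2, 7, 11]; box-tests=12; leaf-entries=2; first=P10

== RESULT ==
10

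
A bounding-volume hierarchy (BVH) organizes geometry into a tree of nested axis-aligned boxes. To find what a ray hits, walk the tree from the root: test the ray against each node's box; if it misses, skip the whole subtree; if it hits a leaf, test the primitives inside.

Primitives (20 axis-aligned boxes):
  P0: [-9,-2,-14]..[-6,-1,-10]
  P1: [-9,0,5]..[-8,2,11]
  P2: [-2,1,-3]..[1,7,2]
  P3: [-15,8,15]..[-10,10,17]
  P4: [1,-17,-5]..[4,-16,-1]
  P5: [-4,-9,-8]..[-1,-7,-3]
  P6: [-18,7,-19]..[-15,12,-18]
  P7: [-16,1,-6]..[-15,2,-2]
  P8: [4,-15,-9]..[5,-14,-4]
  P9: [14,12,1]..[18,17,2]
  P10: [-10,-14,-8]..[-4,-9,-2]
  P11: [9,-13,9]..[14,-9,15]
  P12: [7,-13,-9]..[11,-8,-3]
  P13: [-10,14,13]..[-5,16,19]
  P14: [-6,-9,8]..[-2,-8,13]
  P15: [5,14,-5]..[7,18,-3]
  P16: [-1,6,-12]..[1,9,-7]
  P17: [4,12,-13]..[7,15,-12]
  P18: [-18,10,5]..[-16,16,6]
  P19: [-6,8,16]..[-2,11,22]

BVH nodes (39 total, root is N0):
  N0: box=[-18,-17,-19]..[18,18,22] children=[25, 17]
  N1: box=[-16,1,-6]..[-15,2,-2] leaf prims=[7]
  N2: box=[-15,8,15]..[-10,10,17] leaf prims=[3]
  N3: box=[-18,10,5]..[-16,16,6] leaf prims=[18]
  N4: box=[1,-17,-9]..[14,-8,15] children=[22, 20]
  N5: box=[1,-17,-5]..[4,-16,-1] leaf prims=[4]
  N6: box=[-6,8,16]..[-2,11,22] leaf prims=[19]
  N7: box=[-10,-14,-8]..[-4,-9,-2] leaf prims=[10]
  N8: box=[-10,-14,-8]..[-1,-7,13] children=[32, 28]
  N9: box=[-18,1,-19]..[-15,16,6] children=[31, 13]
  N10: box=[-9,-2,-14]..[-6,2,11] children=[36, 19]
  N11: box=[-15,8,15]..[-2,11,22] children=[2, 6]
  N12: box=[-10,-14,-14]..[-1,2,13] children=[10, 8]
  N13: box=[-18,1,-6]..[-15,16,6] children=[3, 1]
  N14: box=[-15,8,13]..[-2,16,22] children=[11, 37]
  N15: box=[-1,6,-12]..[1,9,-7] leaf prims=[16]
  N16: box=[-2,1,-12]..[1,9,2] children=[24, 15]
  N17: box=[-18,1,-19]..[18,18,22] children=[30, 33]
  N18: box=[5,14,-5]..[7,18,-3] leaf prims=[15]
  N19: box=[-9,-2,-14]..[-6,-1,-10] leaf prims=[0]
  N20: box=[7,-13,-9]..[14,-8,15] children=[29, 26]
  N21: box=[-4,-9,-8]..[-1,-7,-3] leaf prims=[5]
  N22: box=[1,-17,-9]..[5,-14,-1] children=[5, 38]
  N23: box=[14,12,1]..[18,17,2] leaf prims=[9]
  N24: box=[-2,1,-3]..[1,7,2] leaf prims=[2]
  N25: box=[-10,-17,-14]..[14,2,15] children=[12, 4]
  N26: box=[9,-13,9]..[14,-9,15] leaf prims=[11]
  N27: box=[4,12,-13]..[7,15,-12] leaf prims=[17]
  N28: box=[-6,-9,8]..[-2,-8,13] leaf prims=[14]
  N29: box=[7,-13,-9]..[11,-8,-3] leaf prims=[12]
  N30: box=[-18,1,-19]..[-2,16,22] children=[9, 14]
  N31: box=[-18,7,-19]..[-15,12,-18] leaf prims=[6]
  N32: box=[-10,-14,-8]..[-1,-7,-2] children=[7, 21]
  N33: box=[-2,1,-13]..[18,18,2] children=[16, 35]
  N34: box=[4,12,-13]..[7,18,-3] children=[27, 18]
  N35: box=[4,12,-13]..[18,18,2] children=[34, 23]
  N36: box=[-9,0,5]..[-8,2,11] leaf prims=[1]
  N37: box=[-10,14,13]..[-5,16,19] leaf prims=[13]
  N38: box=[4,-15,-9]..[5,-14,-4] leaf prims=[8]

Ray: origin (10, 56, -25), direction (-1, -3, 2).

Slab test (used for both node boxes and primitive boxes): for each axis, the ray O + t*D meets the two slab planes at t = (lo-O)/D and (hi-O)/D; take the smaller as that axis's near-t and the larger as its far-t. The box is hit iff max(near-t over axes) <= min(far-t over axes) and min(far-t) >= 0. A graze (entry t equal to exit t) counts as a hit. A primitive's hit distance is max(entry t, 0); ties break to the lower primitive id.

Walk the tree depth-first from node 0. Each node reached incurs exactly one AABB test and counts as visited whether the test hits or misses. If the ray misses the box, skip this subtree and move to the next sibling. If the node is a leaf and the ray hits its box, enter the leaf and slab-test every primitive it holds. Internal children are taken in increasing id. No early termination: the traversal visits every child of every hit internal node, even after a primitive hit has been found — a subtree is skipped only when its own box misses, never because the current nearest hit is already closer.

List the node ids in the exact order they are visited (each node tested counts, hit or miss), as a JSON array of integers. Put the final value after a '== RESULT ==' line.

Trace the traversal:
N0 x:[-8,28] y:[38/3,73/3] z:[3,47/2] -> hit [38/3,47/2], descend [17, 25]
  N17 x:[-8,28] y:[38/3,55/3] z:[3,47/2] -> hit [38/3,55/3], descend [30, 33]
    N30 x:[12,28] y:[40/3,55/3] z:[3,47/2] -> hit [40/3,55/3], descend [9, 14]
      N9 x:[25,28] y:[40/3,55/3] z:[3,31/2] -> miss, prune
      N14 x:[12,25] y:[40/3,16] z:[19,47/2] -> miss, prune
    N33 x:[-8,12] y:[38/3,55/3] z:[6,27/2] -> miss, prune
  N25 x:[-4,20] y:[18,73/3] z:[11/2,20] -> hit [18,20], descend [4, 12]
    N4 x:[-4,9] y:[64/3,73/3] z:[8,20] -> miss, prune
    N12 x:[11,20] y:[18,70/3] z:[11/2,19] -> hit [18,19], descend [8, 10]
      N8 x:[11,20] y:[21,70/3] z:[17/2,19] -> miss, prune
      N10 x:[16,19] y:[18,58/3] z:[11/2,18] -> hit [18,18], descend [19, 36]
        N19 x:[16,19] y:[19,58/3] z:[11/2,15/2] -> miss, prune
        N36 x:[18,19] y:[18,56/3] z:[15,18] -> hit [18,18] leaf, test {P1@t=18}

Visited [0, 17, 30, 9, 14, 33, 25, 4, 12, 8, 10, 19, 36]. Tests: 13 box, 1 leaf. Nearest: P1.

== RESULT ==
[0, 17, 30, 9, 14, 33, 25, 4, 12, 8, 10, 19, 36]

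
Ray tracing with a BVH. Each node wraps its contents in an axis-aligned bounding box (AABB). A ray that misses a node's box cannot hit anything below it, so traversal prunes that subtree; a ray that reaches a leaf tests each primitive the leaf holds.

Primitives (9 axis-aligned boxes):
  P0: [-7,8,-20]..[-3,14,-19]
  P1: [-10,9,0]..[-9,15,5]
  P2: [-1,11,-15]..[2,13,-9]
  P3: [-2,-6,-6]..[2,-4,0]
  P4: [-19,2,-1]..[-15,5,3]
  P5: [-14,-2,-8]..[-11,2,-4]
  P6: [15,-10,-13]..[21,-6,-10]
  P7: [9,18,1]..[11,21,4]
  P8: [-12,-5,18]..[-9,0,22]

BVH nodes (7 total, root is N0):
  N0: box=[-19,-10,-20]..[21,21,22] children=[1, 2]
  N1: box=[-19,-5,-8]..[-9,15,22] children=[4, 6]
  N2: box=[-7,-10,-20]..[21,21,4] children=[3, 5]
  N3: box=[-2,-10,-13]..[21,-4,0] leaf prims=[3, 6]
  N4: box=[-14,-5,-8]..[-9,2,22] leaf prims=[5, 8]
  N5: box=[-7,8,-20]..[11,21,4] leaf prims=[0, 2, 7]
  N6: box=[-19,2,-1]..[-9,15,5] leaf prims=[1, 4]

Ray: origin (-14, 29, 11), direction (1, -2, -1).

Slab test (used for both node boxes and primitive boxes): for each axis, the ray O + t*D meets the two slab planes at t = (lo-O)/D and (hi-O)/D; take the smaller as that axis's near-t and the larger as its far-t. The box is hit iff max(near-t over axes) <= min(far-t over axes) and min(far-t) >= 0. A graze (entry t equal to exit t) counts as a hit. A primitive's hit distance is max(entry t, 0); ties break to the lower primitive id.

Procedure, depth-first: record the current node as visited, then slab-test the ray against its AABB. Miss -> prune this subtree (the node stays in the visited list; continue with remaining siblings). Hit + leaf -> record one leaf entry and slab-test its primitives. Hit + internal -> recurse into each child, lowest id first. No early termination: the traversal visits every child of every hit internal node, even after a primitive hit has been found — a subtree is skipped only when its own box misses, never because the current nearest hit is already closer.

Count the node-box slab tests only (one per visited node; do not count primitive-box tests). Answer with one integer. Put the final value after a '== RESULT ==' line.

Trace the traversal:
N0 x:[-5,35] y:[4,39/2] z:[-11,31] -> hit [4,39/2], descend [1, 2]
  N1 x:[-5,5] y:[7,17] z:[-11,19] -> miss, prune
  N2 x:[7,35] y:[4,39/2] z:[7,31] -> hit [7,39/2], descend [3, 5]
    N3 x:[12,35] y:[33/2,39/2] z:[11,24] -> hit [33/2,39/2] leaf, test {P3(miss), P6(miss)}
    N5 x:[7,25] y:[4,21/2] z:[7,31] -> hit [7,21/2] leaf, test {P0(miss), P2(miss), P7(miss)}

Visited [0, 1, 2, 3, 5]. Tests: 5 box, 2 leaf. Nearest: miss.

== RESULT ==
5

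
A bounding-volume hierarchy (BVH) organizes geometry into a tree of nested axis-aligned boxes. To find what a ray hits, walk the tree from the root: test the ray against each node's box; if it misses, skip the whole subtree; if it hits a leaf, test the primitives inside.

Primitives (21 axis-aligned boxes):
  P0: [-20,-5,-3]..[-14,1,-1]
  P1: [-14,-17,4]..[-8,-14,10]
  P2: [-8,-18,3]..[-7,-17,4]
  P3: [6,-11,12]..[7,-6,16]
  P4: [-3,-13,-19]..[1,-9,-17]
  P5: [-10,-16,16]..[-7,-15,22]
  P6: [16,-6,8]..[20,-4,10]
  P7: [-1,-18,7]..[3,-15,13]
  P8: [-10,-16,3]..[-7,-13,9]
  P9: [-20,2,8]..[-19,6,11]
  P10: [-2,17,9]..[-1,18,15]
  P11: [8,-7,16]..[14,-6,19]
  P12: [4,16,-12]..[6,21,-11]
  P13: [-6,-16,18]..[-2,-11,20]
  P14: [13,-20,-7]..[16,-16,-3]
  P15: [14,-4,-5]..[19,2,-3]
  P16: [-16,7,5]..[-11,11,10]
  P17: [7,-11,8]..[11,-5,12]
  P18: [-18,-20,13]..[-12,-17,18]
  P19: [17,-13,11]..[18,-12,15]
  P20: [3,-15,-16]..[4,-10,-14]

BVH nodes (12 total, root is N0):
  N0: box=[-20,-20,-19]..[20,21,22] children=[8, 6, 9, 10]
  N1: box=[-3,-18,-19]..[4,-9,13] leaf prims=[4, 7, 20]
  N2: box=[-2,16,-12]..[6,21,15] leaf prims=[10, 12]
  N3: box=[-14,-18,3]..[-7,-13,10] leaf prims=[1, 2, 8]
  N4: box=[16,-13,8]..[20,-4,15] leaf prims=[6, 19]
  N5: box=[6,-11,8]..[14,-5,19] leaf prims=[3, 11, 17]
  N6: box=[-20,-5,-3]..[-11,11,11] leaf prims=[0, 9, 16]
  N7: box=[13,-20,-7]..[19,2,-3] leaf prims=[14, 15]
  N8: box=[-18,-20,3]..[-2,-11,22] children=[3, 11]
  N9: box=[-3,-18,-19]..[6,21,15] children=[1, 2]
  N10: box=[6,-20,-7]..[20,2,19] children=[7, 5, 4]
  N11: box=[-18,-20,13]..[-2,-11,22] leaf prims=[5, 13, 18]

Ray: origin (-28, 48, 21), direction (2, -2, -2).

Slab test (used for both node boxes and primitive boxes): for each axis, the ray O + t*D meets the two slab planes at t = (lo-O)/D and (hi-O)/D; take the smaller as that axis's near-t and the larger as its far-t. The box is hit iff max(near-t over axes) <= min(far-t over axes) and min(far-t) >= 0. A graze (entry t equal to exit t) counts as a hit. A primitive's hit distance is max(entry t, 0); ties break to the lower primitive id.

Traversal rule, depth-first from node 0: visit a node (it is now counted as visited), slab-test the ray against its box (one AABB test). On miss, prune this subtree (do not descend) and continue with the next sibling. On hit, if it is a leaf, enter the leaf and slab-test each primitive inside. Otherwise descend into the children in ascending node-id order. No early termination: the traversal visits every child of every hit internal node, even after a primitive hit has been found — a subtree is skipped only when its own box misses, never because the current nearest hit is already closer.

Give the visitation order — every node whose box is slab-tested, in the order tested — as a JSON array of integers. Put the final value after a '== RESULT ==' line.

Walk:
N0 x:[4,24] y:[27/2,34] z:[-1/2,20] -> hit [27/2,20], descend [6, 8, 9, 10]
  N6 x:[4,17/2] y:[37/2,53/2] z:[5,12] -> miss, prune
  N8 x:[5,13] y:[59/2,34] z:[-1/2,9] -> miss, prune
  N9 x:[25/2,17] y:[27/2,33] z:[3,20] -> hit [27/2,17], descend [1, 2]
    N1 x:[25/2,16] y:[57/2,33] z:[4,20] -> miss, prune
    N2 x:[13,17] y:[27/2,16] z:[3,33/2] -> hit [27/2,16] leaf, test {P10(miss), P12@t=16}
  N10 x:[17,24] y:[23,34] z:[1,14] -> miss, prune

Summary -> nodes [0, 6, 8, 9, 1, 2, 10]; box-tests=7; leaf-entries=1; first=P12

== RESULT ==
[0, 6, 8, 9, 1, 2, 10]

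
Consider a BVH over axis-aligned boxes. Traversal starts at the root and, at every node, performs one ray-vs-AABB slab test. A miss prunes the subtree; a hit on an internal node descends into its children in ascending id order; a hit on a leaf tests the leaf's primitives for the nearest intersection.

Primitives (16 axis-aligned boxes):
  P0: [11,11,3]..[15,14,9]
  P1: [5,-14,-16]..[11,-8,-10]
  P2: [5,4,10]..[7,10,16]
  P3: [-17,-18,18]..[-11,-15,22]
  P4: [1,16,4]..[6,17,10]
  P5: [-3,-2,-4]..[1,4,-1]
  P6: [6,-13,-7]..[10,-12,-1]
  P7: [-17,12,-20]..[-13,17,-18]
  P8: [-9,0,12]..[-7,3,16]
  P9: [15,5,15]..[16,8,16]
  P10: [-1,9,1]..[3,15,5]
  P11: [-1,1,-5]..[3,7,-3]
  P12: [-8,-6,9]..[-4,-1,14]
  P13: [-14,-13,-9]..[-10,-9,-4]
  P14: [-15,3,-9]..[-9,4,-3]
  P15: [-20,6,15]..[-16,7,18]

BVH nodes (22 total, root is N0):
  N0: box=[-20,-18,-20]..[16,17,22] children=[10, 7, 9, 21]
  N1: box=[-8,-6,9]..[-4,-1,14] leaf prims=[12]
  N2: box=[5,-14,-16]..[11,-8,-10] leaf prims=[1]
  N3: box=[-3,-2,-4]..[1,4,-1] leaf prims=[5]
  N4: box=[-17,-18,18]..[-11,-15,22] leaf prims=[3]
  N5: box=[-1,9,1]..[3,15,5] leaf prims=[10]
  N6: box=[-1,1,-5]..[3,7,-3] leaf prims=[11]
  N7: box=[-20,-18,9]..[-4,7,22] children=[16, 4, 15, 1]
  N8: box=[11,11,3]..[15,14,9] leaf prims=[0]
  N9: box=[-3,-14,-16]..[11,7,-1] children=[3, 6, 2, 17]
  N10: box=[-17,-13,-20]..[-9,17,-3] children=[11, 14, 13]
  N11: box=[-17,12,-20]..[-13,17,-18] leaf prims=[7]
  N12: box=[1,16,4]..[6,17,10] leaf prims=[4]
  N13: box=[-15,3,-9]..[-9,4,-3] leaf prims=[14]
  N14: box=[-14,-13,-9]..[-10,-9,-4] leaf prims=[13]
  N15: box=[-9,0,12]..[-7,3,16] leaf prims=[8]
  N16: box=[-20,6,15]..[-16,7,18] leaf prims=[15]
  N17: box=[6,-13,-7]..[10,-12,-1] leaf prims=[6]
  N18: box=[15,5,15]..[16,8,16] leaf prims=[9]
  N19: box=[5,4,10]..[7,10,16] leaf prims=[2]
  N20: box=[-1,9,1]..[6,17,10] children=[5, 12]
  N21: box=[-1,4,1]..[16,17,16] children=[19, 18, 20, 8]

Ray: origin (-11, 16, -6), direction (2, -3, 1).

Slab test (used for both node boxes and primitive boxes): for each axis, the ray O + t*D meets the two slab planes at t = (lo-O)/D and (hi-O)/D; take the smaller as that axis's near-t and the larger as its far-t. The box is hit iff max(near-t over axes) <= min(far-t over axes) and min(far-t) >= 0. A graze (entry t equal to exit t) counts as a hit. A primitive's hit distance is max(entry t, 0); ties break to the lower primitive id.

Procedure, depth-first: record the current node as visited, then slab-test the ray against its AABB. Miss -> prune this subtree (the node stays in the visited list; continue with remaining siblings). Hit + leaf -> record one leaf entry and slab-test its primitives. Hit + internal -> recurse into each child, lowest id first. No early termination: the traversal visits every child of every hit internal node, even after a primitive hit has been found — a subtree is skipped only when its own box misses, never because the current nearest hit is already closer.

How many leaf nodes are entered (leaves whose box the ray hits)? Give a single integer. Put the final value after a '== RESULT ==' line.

Traverse from the root:
N0 x:[-9/2,27/2] y:[-1/3,34/3] z:[-14,28] -> hit [-1/3,34/3], descend [7, 9, 10, 21]
  N7 x:[-9/2,7/2] y:[3,34/3] z:[15,28] -> miss, prune
  N9 x:[4,11] y:[3,10] z:[-10,5] -> hit [4,5], descend [2, 3, 6, 17]
    N2 x:[8,11] y:[8,10] z:[-10,-4] -> miss, prune
    N3 x:[4,6] y:[4,6] z:[2,5] -> hit [4,5] leaf, test {P5@t=4}
    N6 x:[5,7] y:[3,5] z:[1,3] -> miss, prune
    N17 x:[17/2,21/2] y:[28/3,29/3] z:[-1,5] -> miss, prune
  N10 x:[-3,1] y:[-1/3,29/3] z:[-14,3] -> hit [-1/3,1], descend [11, 13, 14]
    N11 x:[-3,-1] y:[-1/3,4/3] z:[-14,-12] -> miss, prune
    N13 x:[-2,1] y:[4,13/3] z:[-3,3] -> miss, prune
    N14 x:[-3/2,1/2] y:[25/3,29/3] z:[-3,2] -> miss, prune
  N21 x:[5,27/2] y:[-1/3,4] z:[7,22] -> miss, prune

order=[0, 7, 9, 2, 3, 6, 17, 10, 11, 13, 14, 21]  |boxes|=12  |leaves|=1  hit=P5

== RESULT ==
1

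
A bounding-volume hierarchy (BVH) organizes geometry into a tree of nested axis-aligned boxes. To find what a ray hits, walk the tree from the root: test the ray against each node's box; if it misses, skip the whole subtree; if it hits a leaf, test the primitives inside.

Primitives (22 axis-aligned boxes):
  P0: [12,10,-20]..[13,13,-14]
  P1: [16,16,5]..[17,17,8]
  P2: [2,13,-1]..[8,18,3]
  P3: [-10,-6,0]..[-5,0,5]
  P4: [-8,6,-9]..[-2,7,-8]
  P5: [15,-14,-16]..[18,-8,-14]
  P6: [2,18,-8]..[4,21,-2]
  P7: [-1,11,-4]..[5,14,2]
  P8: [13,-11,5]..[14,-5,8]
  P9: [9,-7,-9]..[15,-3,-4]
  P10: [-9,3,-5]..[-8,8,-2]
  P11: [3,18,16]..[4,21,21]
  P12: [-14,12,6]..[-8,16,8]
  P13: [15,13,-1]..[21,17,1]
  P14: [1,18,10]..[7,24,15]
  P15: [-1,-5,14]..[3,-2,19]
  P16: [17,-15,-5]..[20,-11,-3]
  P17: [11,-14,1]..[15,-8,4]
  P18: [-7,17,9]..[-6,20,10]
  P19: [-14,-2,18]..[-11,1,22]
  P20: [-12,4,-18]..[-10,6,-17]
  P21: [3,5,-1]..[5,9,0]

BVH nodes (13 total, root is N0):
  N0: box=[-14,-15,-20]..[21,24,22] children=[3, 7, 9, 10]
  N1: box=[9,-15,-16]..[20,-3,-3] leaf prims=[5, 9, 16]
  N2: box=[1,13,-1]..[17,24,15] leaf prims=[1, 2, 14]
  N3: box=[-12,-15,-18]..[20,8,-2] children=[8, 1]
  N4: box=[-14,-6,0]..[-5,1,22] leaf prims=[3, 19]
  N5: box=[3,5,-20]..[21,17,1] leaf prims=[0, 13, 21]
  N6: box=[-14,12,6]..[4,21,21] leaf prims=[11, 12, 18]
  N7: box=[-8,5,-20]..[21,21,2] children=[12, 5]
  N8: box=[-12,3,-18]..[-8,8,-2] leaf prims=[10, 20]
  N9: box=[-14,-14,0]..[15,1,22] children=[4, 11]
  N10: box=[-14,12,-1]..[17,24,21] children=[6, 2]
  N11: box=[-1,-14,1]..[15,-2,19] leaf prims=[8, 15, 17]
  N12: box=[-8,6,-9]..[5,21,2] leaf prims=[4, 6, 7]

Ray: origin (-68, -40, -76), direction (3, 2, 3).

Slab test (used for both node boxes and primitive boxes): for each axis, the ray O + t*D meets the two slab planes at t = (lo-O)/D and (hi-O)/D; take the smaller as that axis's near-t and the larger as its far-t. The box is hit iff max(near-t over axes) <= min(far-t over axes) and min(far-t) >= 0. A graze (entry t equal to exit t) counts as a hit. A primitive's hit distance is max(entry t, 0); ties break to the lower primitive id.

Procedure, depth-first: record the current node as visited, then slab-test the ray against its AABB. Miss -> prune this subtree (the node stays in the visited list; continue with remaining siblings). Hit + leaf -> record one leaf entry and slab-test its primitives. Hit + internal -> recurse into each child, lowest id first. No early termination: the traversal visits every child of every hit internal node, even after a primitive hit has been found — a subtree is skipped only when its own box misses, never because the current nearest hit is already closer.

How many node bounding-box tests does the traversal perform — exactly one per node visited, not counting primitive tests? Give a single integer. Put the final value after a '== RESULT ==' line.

Trace the traversal:
N0 x:[18,89/3] y:[25/2,32] z:[56/3,98/3] -> hit [56/3,89/3], descend [3, 7, 9, 10]
  N3 x:[56/3,88/3] y:[25/2,24] z:[58/3,74/3] -> hit [58/3,24], descend [1, 8]
    N1 x:[77/3,88/3] y:[25/2,37/2] z:[20,73/3] -> miss, prune
    N8 x:[56/3,20] y:[43/2,24] z:[58/3,74/3] -> miss, prune
  N7 x:[20,89/3] y:[45/2,61/2] z:[56/3,26] -> hit [45/2,26], descend [5, 12]
    N5 x:[71/3,89/3] y:[45/2,57/2] z:[56/3,77/3] -> hit [71/3,77/3] leaf, test {P0(miss), P13(miss), P21(miss)}
    N12 x:[20,73/3] y:[23,61/2] z:[67/3,26] -> hit [23,73/3] leaf, test {P4(miss), P6(miss), P7(miss)}
  N9 x:[18,83/3] y:[13,41/2] z:[76/3,98/3] -> miss, prune
  N10 x:[18,85/3] y:[26,32] z:[25,97/3] -> hit [26,85/3], descend [2, 6]
    N2 x:[23,85/3] y:[53/2,32] z:[25,91/3] -> hit [53/2,85/3] leaf, test {P1@t=28, P2(miss), P14(miss)}
    N6 x:[18,24] y:[26,61/2] z:[82/3,97/3] -> miss, prune

Visited [0, 3, 1, 8, 7, 5, 12, 9, 10, 2, 6]. Tests: 11 box, 3 leaf. Nearest: P1.

== RESULT ==
11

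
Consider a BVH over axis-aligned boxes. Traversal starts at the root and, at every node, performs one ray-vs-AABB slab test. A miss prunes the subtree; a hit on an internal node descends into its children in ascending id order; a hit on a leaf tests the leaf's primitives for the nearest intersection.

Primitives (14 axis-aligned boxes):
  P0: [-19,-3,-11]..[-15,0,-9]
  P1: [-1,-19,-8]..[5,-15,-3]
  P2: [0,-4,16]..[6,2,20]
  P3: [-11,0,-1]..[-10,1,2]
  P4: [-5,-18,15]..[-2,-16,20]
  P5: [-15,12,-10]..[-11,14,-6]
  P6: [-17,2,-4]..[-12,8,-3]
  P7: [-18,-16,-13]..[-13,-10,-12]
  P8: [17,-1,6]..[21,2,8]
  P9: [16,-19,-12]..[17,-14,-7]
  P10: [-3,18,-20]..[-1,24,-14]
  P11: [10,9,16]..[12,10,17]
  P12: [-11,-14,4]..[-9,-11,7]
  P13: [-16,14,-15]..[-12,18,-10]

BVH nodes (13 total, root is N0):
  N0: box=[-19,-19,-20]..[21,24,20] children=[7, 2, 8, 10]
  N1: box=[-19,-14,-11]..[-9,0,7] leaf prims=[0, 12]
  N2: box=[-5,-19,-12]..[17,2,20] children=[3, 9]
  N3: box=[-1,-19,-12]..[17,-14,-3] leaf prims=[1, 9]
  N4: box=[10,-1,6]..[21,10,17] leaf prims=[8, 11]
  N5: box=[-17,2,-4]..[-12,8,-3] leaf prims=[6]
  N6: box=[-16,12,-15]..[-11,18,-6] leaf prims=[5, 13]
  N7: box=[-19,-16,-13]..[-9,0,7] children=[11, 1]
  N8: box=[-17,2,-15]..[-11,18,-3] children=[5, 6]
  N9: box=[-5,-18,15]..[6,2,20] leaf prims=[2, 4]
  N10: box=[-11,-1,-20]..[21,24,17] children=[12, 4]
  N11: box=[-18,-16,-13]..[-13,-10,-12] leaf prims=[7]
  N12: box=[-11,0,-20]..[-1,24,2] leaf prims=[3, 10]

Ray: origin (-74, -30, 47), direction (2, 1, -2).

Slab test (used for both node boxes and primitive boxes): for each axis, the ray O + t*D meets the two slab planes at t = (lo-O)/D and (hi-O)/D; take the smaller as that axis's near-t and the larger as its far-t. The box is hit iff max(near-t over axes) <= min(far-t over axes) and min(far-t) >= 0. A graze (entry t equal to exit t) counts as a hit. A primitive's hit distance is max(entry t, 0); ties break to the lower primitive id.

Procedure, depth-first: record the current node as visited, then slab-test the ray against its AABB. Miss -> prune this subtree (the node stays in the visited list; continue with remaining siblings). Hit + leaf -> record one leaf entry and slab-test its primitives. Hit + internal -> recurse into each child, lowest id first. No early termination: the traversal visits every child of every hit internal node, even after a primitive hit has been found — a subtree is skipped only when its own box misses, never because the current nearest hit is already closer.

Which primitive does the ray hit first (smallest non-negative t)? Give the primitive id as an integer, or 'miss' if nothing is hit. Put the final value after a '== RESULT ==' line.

Traverse from the root:
N0 x:[55/2,95/2] y:[11,54] z:[27/2,67/2] -> hit [55/2,67/2], descend [2, 7, 8, 10]
  N2 x:[69/2,91/2] y:[11,32] z:[27/2,59/2] -> miss, prune
  N7 x:[55/2,65/2] y:[14,30] z:[20,30] -> hit [55/2,30], descend [1, 11]
    N1 x:[55/2,65/2] y:[16,30] z:[20,29] -> hit [55/2,29] leaf, test {P0@t=28, P12(miss)}
    N11 x:[28,61/2] y:[14,20] z:[59/2,30] -> miss, prune
  N8 x:[57/2,63/2] y:[32,48] z:[25,31] -> miss, prune
  N10 x:[63/2,95/2] y:[29,54] z:[15,67/2] -> hit [63/2,67/2], descend [4, 12]
    N4 x:[42,95/2] y:[29,40] z:[15,41/2] -> miss, prune
    N12 x:[63/2,73/2] y:[30,54] z:[45/2,67/2] -> hit [63/2,67/2] leaf, test {P3(miss), P10(miss)}

Summary -> nodes [0, 2, 7, 1, 11, 8, 10, 4, 12]; box-tests=9; leaf-entries=2; first=P0

== RESULT ==
0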